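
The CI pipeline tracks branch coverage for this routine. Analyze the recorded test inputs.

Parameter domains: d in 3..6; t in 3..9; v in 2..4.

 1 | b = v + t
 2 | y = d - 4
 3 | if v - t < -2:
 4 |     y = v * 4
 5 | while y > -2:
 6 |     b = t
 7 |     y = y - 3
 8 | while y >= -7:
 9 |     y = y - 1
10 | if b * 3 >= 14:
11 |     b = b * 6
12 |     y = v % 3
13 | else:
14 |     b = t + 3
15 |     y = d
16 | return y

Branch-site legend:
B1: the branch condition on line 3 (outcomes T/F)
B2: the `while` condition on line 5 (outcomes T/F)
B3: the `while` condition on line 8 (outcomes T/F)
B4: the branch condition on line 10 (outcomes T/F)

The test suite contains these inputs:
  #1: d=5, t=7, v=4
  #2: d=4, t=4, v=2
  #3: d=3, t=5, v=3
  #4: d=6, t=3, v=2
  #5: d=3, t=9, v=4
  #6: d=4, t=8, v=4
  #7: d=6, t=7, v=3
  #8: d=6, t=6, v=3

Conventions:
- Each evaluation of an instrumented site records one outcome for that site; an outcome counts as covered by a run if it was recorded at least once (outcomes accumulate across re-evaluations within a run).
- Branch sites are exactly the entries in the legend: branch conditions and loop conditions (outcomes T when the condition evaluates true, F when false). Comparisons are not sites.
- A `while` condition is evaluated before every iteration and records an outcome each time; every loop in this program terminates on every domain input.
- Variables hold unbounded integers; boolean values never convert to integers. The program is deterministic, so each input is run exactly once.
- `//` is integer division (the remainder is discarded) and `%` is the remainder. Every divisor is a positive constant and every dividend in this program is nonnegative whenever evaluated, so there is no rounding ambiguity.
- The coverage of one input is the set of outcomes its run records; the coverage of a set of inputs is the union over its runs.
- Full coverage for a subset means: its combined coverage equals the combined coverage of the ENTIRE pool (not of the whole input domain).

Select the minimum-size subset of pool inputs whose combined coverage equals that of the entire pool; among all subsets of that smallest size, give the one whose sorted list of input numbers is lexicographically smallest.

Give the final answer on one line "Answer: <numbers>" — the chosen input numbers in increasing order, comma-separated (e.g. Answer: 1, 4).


#1 (d=5, t=7, v=4) -> B1->T, B2->T, B2->T, B2->T, B2->T, B2->T, B2->T, B2->F, B3->T, B3->T, B3->T, B3->T, B3->T, B3->T, ...; covered: B1=T, B2=T, B2=F, B3=T, B3=F, B4=T
#2 (d=4, t=4, v=2) -> B1->F, B2->T, B2->F, B3->T, B3->T, B3->T, B3->T, B3->T, B3->F, B4->F; covered: B1=F, B2=T, B2=F, B3=T, B3=F, B4=F
#3 (d=3, t=5, v=3) -> B1->F, B2->T, B2->F, B3->T, B3->T, B3->T, B3->T, B3->F, B4->T; covered: B1=F, B2=T, B2=F, B3=T, B3=F, B4=T
#4 (d=6, t=3, v=2) -> B1->F, B2->T, B2->T, B2->F, B3->T, B3->T, B3->T, B3->T, B3->F, B4->F; covered: B1=F, B2=T, B2=F, B3=T, B3=F, B4=F
#5 (d=3, t=9, v=4) -> B1->T, B2->T, B2->T, B2->T, B2->T, B2->T, B2->T, B2->F, B3->T, B3->T, B3->T, B3->T, B3->T, B3->T, ...; covered: B1=T, B2=T, B2=F, B3=T, B3=F, B4=T
#6 (d=4, t=8, v=4) -> B1->T, B2->T, B2->T, B2->T, B2->T, B2->T, B2->T, B2->F, B3->T, B3->T, B3->T, B3->T, B3->T, B3->T, ...; covered: B1=T, B2=T, B2=F, B3=T, B3=F, B4=T
#7 (d=6, t=7, v=3) -> B1->T, B2->T, B2->T, B2->T, B2->T, B2->T, B2->F, B3->T, B3->T, B3->T, B3->T, B3->T, B3->F, B4->T; covered: B1=T, B2=T, B2=F, B3=T, B3=F, B4=T
#8 (d=6, t=6, v=3) -> B1->T, B2->T, B2->T, B2->T, B2->T, B2->T, B2->F, B3->T, B3->T, B3->T, B3->T, B3->T, B3->F, B4->T; covered: B1=T, B2=T, B2=F, B3=T, B3=F, B4=T
union over all inputs: B1=T, B1=F, B2=T, B2=F, B3=T, B3=F, B4=T, B4=F (8 outcomes)
size 1 is not enough: best union over all size-1 subsets is 6/8
inputs {1, 2} (size 2) cover everything; no size-2 subset with a lexicographically smaller index list covers all 8
Answer: 1, 2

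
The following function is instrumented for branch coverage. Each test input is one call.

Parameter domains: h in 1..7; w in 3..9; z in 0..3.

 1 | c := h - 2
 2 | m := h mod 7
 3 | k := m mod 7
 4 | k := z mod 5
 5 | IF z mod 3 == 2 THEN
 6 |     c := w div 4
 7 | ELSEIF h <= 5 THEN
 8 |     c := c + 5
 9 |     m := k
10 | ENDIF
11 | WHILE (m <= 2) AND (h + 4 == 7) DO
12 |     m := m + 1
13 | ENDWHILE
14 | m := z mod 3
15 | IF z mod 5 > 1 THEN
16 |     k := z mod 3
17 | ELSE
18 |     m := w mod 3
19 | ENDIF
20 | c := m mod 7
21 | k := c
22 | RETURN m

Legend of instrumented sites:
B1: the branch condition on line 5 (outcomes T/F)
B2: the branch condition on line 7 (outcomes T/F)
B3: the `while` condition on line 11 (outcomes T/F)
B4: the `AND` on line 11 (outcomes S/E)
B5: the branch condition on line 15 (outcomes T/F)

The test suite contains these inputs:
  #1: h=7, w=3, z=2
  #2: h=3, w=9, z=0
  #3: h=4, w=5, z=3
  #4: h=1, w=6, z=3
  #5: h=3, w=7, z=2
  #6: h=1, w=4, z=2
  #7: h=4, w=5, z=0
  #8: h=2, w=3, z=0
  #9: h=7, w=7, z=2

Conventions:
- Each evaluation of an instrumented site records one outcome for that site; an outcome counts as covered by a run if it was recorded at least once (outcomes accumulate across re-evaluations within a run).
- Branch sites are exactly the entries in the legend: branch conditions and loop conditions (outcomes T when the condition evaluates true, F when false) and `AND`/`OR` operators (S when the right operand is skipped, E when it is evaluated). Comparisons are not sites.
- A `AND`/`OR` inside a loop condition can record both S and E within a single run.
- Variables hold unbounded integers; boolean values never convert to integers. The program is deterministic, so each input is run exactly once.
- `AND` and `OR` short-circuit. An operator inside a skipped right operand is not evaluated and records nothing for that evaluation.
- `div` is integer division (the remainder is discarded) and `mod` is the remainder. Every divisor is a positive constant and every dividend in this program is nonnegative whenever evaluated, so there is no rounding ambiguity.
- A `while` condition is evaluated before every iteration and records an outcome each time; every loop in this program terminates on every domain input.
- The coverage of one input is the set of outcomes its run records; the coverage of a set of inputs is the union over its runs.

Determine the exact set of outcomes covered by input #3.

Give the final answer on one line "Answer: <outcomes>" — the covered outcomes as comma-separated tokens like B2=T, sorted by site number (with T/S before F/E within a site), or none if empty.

Running input #3 (h=4, w=5, z=3), event by event:
  B1->F, B2->T, B4->S, B3->F, B5->T
collecting distinct outcomes: B1=F, B2=T, B3=F, B4=S, B5=T

Answer: B1=F, B2=T, B3=F, B4=S, B5=T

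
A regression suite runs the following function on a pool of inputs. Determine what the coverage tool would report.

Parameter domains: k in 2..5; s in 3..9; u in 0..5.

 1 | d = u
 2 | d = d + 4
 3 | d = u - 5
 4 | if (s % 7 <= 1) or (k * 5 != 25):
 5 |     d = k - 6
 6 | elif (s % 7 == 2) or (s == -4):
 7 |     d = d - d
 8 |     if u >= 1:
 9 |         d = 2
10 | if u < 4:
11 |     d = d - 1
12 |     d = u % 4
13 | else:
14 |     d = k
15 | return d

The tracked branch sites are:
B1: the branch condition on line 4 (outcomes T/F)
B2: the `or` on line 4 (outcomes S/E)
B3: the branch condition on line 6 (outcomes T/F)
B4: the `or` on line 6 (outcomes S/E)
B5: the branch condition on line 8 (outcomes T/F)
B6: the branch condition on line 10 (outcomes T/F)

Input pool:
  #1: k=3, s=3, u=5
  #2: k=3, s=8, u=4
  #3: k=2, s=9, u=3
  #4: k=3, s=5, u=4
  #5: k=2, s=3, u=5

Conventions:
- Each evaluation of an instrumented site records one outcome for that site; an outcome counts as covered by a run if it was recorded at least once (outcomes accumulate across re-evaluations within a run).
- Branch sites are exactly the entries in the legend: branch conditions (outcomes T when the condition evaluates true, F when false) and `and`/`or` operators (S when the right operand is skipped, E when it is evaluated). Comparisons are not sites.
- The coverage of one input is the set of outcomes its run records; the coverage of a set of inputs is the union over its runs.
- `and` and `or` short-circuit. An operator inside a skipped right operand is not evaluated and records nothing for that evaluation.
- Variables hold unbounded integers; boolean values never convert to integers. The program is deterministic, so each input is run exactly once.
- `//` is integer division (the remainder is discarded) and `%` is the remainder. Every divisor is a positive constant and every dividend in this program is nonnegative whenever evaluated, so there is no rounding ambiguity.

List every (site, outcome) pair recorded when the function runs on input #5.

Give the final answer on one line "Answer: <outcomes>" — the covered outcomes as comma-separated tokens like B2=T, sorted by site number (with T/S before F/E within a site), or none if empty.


Running input #5 (k=2, s=3, u=5), event by event:
  B2->E, B1->T, B6->F
as a set, this run covers: B1=T, B2=E, B6=F
Answer: B1=T, B2=E, B6=F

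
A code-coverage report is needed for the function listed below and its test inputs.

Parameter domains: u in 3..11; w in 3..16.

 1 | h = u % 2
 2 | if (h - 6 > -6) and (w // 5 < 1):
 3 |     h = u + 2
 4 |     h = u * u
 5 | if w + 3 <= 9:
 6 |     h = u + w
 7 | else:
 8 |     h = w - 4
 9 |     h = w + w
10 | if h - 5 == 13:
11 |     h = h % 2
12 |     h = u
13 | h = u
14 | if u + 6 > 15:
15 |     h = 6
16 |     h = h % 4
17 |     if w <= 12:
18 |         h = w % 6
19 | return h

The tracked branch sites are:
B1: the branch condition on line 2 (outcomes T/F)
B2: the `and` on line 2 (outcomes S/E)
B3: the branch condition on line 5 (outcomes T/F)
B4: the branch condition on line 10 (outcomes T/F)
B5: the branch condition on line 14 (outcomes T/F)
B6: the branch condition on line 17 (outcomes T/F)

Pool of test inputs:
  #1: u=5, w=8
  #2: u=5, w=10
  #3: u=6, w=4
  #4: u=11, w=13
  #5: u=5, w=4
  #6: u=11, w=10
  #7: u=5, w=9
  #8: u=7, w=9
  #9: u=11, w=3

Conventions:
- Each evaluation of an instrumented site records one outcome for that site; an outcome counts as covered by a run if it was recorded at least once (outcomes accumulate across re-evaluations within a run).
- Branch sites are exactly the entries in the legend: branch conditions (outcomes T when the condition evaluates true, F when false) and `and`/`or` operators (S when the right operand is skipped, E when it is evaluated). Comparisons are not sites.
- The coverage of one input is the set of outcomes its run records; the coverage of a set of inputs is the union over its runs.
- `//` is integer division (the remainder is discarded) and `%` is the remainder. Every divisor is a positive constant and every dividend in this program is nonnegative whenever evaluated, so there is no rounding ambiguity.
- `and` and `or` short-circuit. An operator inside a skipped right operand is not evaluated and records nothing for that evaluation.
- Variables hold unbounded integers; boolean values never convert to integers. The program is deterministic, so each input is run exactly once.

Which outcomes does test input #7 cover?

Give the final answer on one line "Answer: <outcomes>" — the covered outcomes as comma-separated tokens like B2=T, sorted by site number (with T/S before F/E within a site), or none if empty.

Simulating input #7 (u=5, w=9) step by step:
  B2->E, B1->F, B3->F, B4->T, B5->F
deduplicating events, the covered set is: B1=F, B2=E, B3=F, B4=T, B5=F

Answer: B1=F, B2=E, B3=F, B4=T, B5=F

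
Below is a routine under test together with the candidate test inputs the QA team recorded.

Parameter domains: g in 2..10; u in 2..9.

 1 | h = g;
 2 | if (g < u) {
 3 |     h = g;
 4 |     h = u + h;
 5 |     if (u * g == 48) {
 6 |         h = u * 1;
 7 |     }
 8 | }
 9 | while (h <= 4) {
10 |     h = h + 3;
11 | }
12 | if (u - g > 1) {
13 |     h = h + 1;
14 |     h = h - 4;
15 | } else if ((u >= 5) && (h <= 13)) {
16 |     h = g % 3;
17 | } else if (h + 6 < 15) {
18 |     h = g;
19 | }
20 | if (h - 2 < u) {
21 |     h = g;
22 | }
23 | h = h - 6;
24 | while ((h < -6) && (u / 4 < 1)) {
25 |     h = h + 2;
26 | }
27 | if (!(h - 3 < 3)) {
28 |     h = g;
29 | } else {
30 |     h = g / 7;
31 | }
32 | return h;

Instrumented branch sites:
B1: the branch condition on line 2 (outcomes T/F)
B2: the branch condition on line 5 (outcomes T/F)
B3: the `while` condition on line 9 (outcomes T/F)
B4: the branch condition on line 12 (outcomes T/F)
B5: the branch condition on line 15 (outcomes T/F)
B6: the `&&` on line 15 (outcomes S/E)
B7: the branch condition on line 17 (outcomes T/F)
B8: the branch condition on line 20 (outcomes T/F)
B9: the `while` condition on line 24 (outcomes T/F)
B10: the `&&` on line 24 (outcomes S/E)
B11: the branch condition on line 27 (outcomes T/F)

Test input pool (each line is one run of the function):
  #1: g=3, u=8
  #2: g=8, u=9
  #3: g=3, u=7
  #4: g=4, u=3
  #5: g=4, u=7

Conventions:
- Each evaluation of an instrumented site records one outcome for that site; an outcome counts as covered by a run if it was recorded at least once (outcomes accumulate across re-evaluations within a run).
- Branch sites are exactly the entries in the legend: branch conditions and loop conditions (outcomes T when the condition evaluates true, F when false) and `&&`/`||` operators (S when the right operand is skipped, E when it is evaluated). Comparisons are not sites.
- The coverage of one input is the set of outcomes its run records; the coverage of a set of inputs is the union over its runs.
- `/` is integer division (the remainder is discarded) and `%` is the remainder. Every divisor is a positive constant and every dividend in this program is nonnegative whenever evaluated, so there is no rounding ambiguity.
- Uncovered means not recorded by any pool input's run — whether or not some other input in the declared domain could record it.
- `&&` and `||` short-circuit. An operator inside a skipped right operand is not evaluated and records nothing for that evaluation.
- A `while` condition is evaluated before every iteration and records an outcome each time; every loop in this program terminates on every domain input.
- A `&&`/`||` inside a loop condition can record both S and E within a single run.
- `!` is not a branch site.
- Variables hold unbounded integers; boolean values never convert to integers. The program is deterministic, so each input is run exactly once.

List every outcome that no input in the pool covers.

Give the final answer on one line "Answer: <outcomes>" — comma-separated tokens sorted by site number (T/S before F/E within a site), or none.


run #1 (g=3, u=8) runs B1->T, B2->F, B3->F, B4->T, B8->T, B10->S, B9->F, B11->F; records B1=T, B2=F, B3=F, B4=T, B8=T, B9=F, B10=S, B11=F
run #2 (g=8, u=9) runs B1->T, B2->F, B3->F, B4->F, B6->E, B5->F, B7->F, B8->F, B10->S, B9->F, B11->T; records B1=T, B2=F, B3=F, B4=F, B5=F, B6=E, B7=F, B8=F, B9=F, B10=S, B11=T
run #3 (g=3, u=7) runs B1->T, B2->F, B3->F, B4->T, B8->T, B10->S, B9->F, B11->F; records B1=T, B2=F, B3=F, B4=T, B8=T, B9=F, B10=S, B11=F
run #4 (g=4, u=3) runs B1->F, B3->T, B3->F, B4->F, B6->S, B5->F, B7->T, B8->T, B10->S, B9->F, B11->F; records B1=F, B3=T, B3=F, B4=F, B5=F, B6=S, B7=T, B8=T, B9=F, B10=S, B11=F
run #5 (g=4, u=7) runs B1->T, B2->F, B3->F, B4->T, B8->T, B10->S, B9->F, B11->F; records B1=T, B2=F, B3=F, B4=T, B8=T, B9=F, B10=S, B11=F
union over the pool: B1=T, B1=F, B2=F, B3=T, B3=F, B4=T, B4=F, B5=F, B6=S, B6=E, B7=T, B7=F, B8=T, B8=F, B9=F, B10=S, B11=T, B11=F
uncovered (4 of 22): B2=T, B5=T, B9=T, B10=E
Answer: B2=T, B5=T, B9=T, B10=E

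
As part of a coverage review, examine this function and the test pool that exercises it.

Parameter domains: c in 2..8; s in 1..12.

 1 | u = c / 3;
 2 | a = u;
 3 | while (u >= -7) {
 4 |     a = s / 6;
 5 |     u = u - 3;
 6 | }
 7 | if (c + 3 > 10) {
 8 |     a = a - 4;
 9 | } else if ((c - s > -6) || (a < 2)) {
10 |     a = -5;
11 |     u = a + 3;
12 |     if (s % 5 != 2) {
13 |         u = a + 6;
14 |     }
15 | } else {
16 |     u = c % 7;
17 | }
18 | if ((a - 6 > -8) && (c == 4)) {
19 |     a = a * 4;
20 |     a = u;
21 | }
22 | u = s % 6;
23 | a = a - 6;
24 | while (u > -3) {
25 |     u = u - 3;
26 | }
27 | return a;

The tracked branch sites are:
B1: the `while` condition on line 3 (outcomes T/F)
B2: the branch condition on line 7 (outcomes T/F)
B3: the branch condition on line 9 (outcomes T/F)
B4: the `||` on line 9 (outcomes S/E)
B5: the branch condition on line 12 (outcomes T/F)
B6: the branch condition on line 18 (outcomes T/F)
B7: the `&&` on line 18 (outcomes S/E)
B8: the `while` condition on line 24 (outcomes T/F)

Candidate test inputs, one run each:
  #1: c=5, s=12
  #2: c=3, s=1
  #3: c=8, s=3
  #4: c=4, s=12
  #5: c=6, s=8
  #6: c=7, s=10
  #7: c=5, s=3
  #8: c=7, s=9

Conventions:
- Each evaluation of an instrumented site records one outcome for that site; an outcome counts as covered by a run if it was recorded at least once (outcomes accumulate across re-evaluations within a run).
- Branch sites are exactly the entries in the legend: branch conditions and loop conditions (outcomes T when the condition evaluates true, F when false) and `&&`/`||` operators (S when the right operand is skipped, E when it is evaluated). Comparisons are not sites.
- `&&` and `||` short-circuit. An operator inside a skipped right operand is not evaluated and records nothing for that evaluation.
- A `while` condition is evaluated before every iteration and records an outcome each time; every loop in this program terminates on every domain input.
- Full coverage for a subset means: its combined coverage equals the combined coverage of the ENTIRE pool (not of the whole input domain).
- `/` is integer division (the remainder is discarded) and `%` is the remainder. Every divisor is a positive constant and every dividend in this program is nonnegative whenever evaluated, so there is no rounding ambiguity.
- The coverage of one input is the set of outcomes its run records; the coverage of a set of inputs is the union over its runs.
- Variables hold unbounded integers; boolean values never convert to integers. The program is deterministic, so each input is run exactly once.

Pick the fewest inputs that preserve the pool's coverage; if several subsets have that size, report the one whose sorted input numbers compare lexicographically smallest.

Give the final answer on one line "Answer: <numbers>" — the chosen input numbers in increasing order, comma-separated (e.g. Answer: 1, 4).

test 1 (c=5, s=12) hits B1=T, B1=F, B2=F, B3=F, B4=E, B6=F, B7=E, B8=T, B8=F
test 2 (c=3, s=1) hits B1=T, B1=F, B2=F, B3=T, B4=S, B5=T, B6=F, B7=S, B8=T, B8=F
test 3 (c=8, s=3) hits B1=T, B1=F, B2=T, B6=F, B7=S, B8=T, B8=F
test 4 (c=4, s=12) hits B1=T, B1=F, B2=F, B3=F, B4=E, B6=T, B7=E, B8=T, B8=F
test 5 (c=6, s=8) hits B1=T, B1=F, B2=F, B3=T, B4=S, B5=T, B6=F, B7=S, B8=T, B8=F
test 6 (c=7, s=10) hits B1=T, B1=F, B2=F, B3=T, B4=S, B5=T, B6=F, B7=S, B8=T, B8=F
test 7 (c=5, s=3) hits B1=T, B1=F, B2=F, B3=T, B4=S, B5=T, B6=F, B7=S, B8=T, B8=F
test 8 (c=7, s=9) hits B1=T, B1=F, B2=F, B3=T, B4=S, B5=T, B6=F, B7=S, B8=T, B8=F
the full pool covers 15 outcomes: B1=T, B1=F, B2=T, B2=F, B3=T, B3=F, B4=S, B4=E, B5=T, B6=T, B6=F, B7=S, B7=E, B8=T, B8=F
size 1 is not enough: best union over all size-1 subsets is 10/15
size 2 is not enough: best union over all size-2 subsets is 14/15
size 3: inputs {2, 3, 4} cover all 15 outcomes, and no lexicographically smaller subset of this size does

Answer: 2, 3, 4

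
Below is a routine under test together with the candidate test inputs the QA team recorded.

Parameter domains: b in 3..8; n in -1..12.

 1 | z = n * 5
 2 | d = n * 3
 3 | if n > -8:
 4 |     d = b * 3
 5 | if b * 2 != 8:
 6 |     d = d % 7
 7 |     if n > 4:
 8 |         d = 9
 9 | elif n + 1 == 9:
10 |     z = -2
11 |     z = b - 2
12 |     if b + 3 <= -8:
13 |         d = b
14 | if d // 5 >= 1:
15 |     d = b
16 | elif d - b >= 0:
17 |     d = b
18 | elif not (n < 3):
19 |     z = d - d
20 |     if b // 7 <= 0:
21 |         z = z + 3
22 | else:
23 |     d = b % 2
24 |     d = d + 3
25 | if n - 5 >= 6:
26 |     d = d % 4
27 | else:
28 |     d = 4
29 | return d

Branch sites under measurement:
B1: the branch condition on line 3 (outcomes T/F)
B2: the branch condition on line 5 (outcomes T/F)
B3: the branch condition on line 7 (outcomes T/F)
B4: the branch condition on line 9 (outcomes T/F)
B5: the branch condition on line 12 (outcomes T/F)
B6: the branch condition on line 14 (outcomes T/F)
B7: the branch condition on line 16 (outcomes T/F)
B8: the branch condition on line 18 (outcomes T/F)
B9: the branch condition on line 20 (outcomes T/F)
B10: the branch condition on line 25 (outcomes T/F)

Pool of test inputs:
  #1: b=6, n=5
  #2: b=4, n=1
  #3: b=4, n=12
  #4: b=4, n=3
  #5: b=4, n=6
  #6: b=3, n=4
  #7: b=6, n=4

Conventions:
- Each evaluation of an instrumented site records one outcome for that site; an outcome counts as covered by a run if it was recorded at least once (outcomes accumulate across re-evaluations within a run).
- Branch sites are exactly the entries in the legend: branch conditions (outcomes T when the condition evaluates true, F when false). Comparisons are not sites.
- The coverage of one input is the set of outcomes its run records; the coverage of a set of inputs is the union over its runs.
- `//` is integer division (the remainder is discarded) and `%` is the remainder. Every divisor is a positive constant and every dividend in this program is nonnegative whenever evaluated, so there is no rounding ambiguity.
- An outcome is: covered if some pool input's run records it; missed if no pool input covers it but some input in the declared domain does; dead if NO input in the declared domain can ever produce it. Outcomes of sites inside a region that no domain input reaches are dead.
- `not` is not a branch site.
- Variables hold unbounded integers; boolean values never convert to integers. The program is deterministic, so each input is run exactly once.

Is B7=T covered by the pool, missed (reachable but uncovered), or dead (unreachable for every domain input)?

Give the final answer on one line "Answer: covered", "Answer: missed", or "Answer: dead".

no pool input records B7=T
checking all 84 inputs in the declared domain: B7=T is never recorded -> dead

Answer: dead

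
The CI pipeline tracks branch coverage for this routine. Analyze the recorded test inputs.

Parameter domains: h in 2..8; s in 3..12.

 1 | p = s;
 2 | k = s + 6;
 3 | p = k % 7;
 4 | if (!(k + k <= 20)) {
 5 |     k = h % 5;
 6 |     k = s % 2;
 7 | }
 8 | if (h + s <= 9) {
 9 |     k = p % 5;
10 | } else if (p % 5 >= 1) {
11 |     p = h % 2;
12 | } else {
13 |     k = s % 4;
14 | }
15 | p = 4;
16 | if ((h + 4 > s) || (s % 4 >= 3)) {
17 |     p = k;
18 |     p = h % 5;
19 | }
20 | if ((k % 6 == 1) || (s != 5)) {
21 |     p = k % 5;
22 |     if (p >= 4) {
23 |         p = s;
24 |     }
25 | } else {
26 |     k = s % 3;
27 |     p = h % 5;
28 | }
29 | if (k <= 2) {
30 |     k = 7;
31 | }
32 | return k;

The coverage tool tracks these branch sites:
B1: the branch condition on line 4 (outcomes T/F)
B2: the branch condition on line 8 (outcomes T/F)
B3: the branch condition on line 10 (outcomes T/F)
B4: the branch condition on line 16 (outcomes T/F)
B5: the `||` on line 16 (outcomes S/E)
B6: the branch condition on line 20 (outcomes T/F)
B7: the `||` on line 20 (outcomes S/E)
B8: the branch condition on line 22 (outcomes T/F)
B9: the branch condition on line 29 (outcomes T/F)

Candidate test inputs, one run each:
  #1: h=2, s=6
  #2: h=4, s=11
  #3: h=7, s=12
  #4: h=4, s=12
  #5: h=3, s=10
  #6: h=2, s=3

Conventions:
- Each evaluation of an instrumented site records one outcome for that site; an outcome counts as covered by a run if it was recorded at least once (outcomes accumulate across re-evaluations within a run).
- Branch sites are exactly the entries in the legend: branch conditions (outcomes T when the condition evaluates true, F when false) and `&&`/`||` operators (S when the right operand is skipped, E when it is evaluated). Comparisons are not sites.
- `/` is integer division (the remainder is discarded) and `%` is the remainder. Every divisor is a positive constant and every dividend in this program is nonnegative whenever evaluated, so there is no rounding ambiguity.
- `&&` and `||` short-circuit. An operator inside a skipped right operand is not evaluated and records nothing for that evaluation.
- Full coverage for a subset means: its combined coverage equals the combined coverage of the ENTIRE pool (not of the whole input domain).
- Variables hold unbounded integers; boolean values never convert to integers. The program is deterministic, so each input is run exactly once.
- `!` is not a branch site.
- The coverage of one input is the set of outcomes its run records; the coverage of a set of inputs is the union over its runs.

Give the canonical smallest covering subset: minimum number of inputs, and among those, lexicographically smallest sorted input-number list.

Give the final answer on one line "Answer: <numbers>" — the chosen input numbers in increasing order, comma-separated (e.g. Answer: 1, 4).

#1 (h=2, s=6) -> B1->T, B2->T, B5->E, B4->F, B7->E, B6->T, B8->F, B9->T; covered: B1=T, B2=T, B4=F, B5=E, B6=T, B7=E, B8=F, B9=T
#2 (h=4, s=11) -> B1->T, B2->F, B3->T, B5->E, B4->T, B7->S, B6->T, B8->F, B9->T; covered: B1=T, B2=F, B3=T, B4=T, B5=E, B6=T, B7=S, B8=F, B9=T
#3 (h=7, s=12) -> B1->T, B2->F, B3->T, B5->E, B4->F, B7->E, B6->T, B8->F, B9->T; covered: B1=T, B2=F, B3=T, B4=F, B5=E, B6=T, B7=E, B8=F, B9=T
#4 (h=4, s=12) -> B1->T, B2->F, B3->T, B5->E, B4->F, B7->E, B6->T, B8->F, B9->T; covered: B1=T, B2=F, B3=T, B4=F, B5=E, B6=T, B7=E, B8=F, B9=T
#5 (h=3, s=10) -> B1->T, B2->F, B3->T, B5->E, B4->F, B7->E, B6->T, B8->F, B9->T; covered: B1=T, B2=F, B3=T, B4=F, B5=E, B6=T, B7=E, B8=F, B9=T
#6 (h=2, s=3) -> B1->F, B2->T, B5->S, B4->T, B7->E, B6->T, B8->F, B9->T; covered: B1=F, B2=T, B4=T, B5=S, B6=T, B7=E, B8=F, B9=T
pool-wide coverage (14 outcomes): B1=T, B1=F, B2=T, B2=F, B3=T, B4=T, B4=F, B5=S, B5=E, B6=T, B7=S, B7=E, B8=F, B9=T
checked all size-1 subsets: none covers 14 outcomes (max 9/14)
checked all size-2 subsets: none covers 14 outcomes (max 13/14)
size 3: inputs {1, 2, 6} cover all 14 outcomes, and no lexicographically smaller subset of this size does

Answer: 1, 2, 6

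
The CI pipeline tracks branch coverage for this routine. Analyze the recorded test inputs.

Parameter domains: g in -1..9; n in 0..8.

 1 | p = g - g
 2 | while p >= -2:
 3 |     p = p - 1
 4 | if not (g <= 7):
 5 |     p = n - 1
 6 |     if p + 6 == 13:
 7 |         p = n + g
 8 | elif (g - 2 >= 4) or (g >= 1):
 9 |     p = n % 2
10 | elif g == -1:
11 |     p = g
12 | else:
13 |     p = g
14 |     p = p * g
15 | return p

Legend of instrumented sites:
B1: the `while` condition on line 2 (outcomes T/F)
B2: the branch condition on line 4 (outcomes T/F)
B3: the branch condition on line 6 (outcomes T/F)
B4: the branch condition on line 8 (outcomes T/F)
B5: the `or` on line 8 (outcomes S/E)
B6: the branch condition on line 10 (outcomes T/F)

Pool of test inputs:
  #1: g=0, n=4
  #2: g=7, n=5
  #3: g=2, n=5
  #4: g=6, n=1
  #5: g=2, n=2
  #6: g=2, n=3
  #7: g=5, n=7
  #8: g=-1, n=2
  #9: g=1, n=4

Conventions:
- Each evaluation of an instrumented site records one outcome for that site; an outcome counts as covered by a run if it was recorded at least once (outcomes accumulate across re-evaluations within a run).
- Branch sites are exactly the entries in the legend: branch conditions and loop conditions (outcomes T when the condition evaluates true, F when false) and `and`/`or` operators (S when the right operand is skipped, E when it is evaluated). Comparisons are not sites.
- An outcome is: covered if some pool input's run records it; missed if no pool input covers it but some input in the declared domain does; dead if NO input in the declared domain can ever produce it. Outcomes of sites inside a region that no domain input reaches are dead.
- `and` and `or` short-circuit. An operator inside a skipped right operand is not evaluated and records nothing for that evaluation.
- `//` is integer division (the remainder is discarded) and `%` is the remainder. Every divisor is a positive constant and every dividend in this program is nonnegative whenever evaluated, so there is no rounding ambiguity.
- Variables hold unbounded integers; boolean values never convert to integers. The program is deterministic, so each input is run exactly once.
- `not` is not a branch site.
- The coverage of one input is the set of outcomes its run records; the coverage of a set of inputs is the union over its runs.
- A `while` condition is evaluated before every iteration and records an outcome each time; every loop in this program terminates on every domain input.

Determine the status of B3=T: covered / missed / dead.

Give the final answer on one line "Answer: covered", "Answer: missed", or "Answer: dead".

no pool input records B3=T
but domain input (g=8, n=8) does record it -> reachable, so missed

Answer: missed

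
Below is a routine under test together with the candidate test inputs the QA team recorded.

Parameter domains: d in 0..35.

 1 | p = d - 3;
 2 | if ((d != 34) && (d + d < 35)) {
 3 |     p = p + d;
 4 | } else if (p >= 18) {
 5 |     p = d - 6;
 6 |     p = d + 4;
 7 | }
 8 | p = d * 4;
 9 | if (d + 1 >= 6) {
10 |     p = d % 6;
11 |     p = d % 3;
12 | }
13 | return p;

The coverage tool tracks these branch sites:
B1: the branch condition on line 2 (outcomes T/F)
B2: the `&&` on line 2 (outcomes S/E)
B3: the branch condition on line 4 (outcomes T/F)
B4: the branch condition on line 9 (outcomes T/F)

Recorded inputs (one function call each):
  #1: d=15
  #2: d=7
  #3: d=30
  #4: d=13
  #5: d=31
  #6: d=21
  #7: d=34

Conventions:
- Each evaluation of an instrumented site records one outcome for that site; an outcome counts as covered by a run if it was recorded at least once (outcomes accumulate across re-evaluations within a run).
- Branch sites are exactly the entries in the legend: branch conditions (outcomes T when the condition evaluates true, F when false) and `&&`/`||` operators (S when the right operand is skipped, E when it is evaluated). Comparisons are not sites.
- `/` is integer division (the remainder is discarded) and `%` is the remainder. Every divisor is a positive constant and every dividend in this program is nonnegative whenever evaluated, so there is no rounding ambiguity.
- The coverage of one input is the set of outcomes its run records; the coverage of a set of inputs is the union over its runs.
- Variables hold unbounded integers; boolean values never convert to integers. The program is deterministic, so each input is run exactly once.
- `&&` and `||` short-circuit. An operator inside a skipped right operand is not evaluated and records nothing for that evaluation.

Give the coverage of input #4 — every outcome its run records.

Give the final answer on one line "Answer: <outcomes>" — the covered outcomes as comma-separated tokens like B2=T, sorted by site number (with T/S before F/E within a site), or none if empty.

Running input #4 (d=13), event by event:
  B2->E, B1->T, B4->T
collecting distinct outcomes: B1=T, B2=E, B4=T

Answer: B1=T, B2=E, B4=T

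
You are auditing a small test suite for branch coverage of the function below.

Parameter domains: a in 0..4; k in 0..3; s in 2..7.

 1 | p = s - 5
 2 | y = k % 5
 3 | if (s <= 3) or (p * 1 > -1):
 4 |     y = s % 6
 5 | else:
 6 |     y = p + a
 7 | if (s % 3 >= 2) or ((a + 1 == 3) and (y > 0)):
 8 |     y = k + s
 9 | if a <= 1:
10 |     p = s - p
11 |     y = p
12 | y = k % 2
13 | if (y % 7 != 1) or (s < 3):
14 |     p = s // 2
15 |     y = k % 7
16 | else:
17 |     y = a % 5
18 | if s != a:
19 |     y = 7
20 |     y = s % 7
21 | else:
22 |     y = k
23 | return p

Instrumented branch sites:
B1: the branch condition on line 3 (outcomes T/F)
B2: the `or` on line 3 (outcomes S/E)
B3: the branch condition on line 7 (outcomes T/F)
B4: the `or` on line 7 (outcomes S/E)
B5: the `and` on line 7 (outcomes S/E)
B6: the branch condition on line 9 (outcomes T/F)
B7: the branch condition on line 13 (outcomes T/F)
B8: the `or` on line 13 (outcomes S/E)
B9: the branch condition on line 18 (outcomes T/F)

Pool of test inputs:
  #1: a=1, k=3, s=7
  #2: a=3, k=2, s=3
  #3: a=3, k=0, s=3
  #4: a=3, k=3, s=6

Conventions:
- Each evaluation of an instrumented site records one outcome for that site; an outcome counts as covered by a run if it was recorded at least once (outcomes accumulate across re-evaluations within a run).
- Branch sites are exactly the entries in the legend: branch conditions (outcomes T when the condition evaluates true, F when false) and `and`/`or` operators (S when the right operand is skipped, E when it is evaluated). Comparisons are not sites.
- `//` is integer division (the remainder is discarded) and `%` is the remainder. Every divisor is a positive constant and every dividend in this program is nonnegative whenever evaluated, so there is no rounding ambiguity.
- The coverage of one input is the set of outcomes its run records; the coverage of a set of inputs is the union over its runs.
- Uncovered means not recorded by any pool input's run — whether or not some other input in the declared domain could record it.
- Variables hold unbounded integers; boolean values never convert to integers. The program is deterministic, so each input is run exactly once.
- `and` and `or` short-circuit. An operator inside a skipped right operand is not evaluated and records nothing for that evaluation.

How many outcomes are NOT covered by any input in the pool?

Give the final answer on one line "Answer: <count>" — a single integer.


input #1 (a=1, k=3, s=7): covers B1=T, B2=E, B3=F, B4=E, B5=S, B6=T, B7=F, B8=E, B9=T
input #2 (a=3, k=2, s=3): covers B1=T, B2=S, B3=F, B4=E, B5=S, B6=F, B7=T, B8=S, B9=F
input #3 (a=3, k=0, s=3): covers B1=T, B2=S, B3=F, B4=E, B5=S, B6=F, B7=T, B8=S, B9=F
input #4 (a=3, k=3, s=6): covers B1=T, B2=E, B3=F, B4=E, B5=S, B6=F, B7=F, B8=E, B9=T
union over the pool: B1=T, B2=S, B2=E, B3=F, B4=E, B5=S, B6=T, B6=F, B7=T, B7=F, B8=S, B8=E, B9=T, B9=F
uncovered (4 of 18): B1=F, B3=T, B4=S, B5=E
Answer: 4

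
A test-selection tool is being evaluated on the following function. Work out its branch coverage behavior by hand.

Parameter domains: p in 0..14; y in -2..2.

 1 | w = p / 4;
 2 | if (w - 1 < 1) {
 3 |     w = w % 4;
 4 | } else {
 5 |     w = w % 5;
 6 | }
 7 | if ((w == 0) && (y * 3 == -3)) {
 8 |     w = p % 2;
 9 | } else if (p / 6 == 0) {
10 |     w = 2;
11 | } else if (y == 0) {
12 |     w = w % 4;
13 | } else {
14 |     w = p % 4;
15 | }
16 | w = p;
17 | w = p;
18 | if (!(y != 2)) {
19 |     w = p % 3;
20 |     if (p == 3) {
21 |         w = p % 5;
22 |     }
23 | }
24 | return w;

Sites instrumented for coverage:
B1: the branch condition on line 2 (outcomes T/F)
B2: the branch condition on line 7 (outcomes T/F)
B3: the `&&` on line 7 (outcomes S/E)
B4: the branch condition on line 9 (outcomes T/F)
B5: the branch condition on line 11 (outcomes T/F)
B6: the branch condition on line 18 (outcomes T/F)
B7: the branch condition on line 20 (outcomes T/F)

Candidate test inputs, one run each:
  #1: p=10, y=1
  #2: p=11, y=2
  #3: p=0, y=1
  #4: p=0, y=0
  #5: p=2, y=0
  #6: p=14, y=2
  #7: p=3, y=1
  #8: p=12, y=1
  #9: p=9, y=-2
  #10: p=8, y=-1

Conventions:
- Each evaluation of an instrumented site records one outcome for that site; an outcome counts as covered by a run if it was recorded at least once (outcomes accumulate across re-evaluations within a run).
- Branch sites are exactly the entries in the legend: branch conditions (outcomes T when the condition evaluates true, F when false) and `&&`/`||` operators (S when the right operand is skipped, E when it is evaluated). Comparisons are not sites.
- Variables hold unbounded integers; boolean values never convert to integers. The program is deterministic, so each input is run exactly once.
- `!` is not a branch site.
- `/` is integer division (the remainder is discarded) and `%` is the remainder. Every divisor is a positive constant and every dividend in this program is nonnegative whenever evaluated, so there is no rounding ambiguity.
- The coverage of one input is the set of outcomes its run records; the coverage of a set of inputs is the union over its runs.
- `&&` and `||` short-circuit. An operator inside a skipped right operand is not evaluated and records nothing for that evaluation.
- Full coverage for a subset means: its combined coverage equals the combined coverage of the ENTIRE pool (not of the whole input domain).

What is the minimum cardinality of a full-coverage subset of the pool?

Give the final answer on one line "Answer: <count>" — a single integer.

input #1 (p=10, y=1): events B1->F, B3->S, B2->F, B4->F, B5->F, B6->F; covers B1=F, B2=F, B3=S, B4=F, B5=F, B6=F
input #2 (p=11, y=2): events B1->F, B3->S, B2->F, B4->F, B5->F, B6->T, B7->F; covers B1=F, B2=F, B3=S, B4=F, B5=F, B6=T, B7=F
input #3 (p=0, y=1): events B1->T, B3->E, B2->F, B4->T, B6->F; covers B1=T, B2=F, B3=E, B4=T, B6=F
input #4 (p=0, y=0): events B1->T, B3->E, B2->F, B4->T, B6->F; covers B1=T, B2=F, B3=E, B4=T, B6=F
input #5 (p=2, y=0): events B1->T, B3->E, B2->F, B4->T, B6->F; covers B1=T, B2=F, B3=E, B4=T, B6=F
input #6 (p=14, y=2): events B1->F, B3->S, B2->F, B4->F, B5->F, B6->T, B7->F; covers B1=F, B2=F, B3=S, B4=F, B5=F, B6=T, B7=F
input #7 (p=3, y=1): events B1->T, B3->E, B2->F, B4->T, B6->F; covers B1=T, B2=F, B3=E, B4=T, B6=F
input #8 (p=12, y=1): events B1->F, B3->S, B2->F, B4->F, B5->F, B6->F; covers B1=F, B2=F, B3=S, B4=F, B5=F, B6=F
input #9 (p=9, y=-2): events B1->F, B3->S, B2->F, B4->F, B5->F, B6->F; covers B1=F, B2=F, B3=S, B4=F, B5=F, B6=F
input #10 (p=8, y=-1): events B1->F, B3->S, B2->F, B4->F, B5->F, B6->F; covers B1=F, B2=F, B3=S, B4=F, B5=F, B6=F
pool-wide coverage (11 outcomes): B1=T, B1=F, B2=F, B3=S, B3=E, B4=T, B4=F, B5=F, B6=T, B6=F, B7=F
checked all size-1 subsets: none covers 11 outcomes (max 7/11)
size 2: inputs {2, 3} cover all 11 outcomes, and no lexicographically smaller subset of this size does

Answer: 2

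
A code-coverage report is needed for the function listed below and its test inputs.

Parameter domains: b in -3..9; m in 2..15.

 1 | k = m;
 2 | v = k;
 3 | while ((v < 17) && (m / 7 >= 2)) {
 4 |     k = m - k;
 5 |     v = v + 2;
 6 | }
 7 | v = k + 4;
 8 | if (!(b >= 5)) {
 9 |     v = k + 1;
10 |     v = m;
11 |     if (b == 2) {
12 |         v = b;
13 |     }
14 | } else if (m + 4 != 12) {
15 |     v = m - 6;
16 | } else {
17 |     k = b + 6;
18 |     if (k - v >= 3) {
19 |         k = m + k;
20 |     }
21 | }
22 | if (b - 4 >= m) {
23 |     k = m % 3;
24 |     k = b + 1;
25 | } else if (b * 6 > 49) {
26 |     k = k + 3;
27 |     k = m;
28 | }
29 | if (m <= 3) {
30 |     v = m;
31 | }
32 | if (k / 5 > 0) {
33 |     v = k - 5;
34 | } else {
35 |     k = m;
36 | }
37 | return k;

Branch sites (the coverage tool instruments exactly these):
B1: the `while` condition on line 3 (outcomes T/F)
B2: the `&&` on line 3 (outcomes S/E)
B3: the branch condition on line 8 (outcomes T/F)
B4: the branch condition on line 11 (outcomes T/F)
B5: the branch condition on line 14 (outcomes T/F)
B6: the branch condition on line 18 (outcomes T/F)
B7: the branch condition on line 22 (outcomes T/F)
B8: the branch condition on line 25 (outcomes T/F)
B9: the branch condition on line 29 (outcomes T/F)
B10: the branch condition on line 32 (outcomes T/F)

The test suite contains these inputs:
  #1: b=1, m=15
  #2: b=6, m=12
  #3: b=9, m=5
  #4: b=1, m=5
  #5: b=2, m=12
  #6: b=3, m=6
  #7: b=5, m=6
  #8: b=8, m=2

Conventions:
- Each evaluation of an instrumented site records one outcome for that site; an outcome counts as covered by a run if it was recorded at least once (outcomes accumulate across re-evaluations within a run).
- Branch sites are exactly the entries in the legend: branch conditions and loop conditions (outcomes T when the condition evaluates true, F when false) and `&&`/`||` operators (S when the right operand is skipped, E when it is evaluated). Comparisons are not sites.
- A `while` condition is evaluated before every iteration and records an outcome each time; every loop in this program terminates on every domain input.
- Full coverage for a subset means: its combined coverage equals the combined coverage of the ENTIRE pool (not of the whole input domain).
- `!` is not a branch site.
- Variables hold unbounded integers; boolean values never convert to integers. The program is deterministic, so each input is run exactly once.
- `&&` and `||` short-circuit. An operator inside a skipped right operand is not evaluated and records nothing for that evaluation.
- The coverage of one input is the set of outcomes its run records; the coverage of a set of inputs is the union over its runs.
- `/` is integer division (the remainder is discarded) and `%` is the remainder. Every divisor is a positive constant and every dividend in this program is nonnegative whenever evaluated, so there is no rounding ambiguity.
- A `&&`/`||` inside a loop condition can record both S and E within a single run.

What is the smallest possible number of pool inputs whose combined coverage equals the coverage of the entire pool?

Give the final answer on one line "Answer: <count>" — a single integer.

run #1 (b=1, m=15) runs B2->E, B1->T, B2->S, B1->F, B3->T, B4->F, B7->F, B8->F, B9->F, B10->F; records B1=T, B1=F, B2=S, B2=E, B3=T, B4=F, B7=F, B8=F, B9=F, B10=F
run #2 (b=6, m=12) runs B2->E, B1->F, B3->F, B5->T, B7->F, B8->F, B9->F, B10->T; records B1=F, B2=E, B3=F, B5=T, B7=F, B8=F, B9=F, B10=T
run #3 (b=9, m=5) runs B2->E, B1->F, B3->F, B5->T, B7->T, B9->F, B10->T; records B1=F, B2=E, B3=F, B5=T, B7=T, B9=F, B10=T
run #4 (b=1, m=5) runs B2->E, B1->F, B3->T, B4->F, B7->F, B8->F, B9->F, B10->T; records B1=F, B2=E, B3=T, B4=F, B7=F, B8=F, B9=F, B10=T
run #5 (b=2, m=12) runs B2->E, B1->F, B3->T, B4->T, B7->F, B8->F, B9->F, B10->T; records B1=F, B2=E, B3=T, B4=T, B7=F, B8=F, B9=F, B10=T
run #6 (b=3, m=6) runs B2->E, B1->F, B3->T, B4->F, B7->F, B8->F, B9->F, B10->T; records B1=F, B2=E, B3=T, B4=F, B7=F, B8=F, B9=F, B10=T
run #7 (b=5, m=6) runs B2->E, B1->F, B3->F, B5->T, B7->F, B8->F, B9->F, B10->T; records B1=F, B2=E, B3=F, B5=T, B7=F, B8=F, B9=F, B10=T
run #8 (b=8, m=2) runs B2->E, B1->F, B3->F, B5->T, B7->T, B9->T, B10->T; records B1=F, B2=E, B3=F, B5=T, B7=T, B9=T, B10=T
union over all inputs: B1=T, B1=F, B2=S, B2=E, B3=T, B3=F, B4=T, B4=F, B5=T, B7=T, B7=F, B8=F, B9=T, B9=F, B10=T, B10=F (16 outcomes)
every size-1 subset falls short of the 16 outcomes (best: 10/16)
every size-2 subset falls short of the 16 outcomes (best: 15/16)
inputs {1, 5, 8} (size 3) cover everything; no size-3 subset with a lexicographically smaller index list covers all 16

Answer: 3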